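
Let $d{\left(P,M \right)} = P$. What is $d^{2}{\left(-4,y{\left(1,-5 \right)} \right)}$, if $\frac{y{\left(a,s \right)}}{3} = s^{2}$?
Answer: $16$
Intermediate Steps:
$y{\left(a,s \right)} = 3 s^{2}$
$d^{2}{\left(-4,y{\left(1,-5 \right)} \right)} = \left(-4\right)^{2} = 16$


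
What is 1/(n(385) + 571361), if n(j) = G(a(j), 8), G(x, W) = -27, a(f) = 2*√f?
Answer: 1/571334 ≈ 1.7503e-6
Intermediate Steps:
n(j) = -27
1/(n(385) + 571361) = 1/(-27 + 571361) = 1/571334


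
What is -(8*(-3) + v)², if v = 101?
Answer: -5929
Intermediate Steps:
-(8*(-3) + v)² = -(8*(-3) + 101)² = -(-24 + 101)² = -1*77² = -1*5929 = -5929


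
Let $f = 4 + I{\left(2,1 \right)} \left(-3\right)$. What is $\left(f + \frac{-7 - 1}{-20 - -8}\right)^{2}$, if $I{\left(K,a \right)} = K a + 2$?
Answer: $\frac{484}{9} \approx 53.778$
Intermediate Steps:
$I{\left(K,a \right)} = 2 + K a$
$f = -8$ ($f = 4 + \left(2 + 2 \cdot 1\right) \left(-3\right) = 4 + \left(2 + 2\right) \left(-3\right) = 4 + 4 \left(-3\right) = 4 - 12 = -8$)
$\left(f + \frac{-7 - 1}{-20 - -8}\right)^{2} = \left(-8 + \frac{-7 - 1}{-20 - -8}\right)^{2} = \left(-8 - \frac{8}{-20 + \left(-3 + 11\right)}\right)^{2} = \left(-8 - \frac{8}{-20 + 8}\right)^{2} = \left(-8 - \frac{8}{-12}\right)^{2} = \left(-8 - - \frac{2}{3}\right)^{2} = \left(-8 + \frac{2}{3}\right)^{2} = \left(- \frac{22}{3}\right)^{2} = \frac{484}{9}$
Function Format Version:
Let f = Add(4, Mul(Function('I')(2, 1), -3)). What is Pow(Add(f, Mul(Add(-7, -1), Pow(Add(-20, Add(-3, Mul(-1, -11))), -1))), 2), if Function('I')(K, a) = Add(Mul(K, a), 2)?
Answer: Rational(484, 9) ≈ 53.778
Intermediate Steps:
Function('I')(K, a) = Add(2, Mul(K, a))
f = -8 (f = Add(4, Mul(Add(2, Mul(2, 1)), -3)) = Add(4, Mul(Add(2, 2), -3)) = Add(4, Mul(4, -3)) = Add(4, -12) = -8)
Pow(Add(f, Mul(Add(-7, -1), Pow(Add(-20, Add(-3, Mul(-1, -11))), -1))), 2) = Pow(Add(-8, Mul(Add(-7, -1), Pow(Add(-20, Add(-3, Mul(-1, -11))), -1))), 2) = Pow(Add(-8, Mul(-8, Pow(Add(-20, Add(-3, 11)), -1))), 2) = Pow(Add(-8, Mul(-8, Pow(Add(-20, 8), -1))), 2) = Pow(Add(-8, Mul(-8, Pow(-12, -1))), 2) = Pow(Add(-8, Mul(-8, Rational(-1, 12))), 2) = Pow(Add(-8, Rational(2, 3)), 2) = Pow(Rational(-22, 3), 2) = Rational(484, 9)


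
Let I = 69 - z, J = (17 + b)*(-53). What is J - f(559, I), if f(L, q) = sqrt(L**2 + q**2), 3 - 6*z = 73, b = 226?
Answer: -12879 - sqrt(2870893)/3 ≈ -13444.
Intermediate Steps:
z = -35/3 (z = 1/2 - 1/6*73 = 1/2 - 73/6 = -35/3 ≈ -11.667)
J = -12879 (J = (17 + 226)*(-53) = 243*(-53) = -12879)
I = 242/3 (I = 69 - 1*(-35/3) = 69 + 35/3 = 242/3 ≈ 80.667)
J - f(559, I) = -12879 - sqrt(559**2 + (242/3)**2) = -12879 - sqrt(312481 + 58564/9) = -12879 - sqrt(2870893/9) = -12879 - sqrt(2870893)/3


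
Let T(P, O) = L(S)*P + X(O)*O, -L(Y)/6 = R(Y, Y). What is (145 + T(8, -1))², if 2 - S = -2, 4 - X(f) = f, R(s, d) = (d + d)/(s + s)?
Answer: 8464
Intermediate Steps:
R(s, d) = d/s (R(s, d) = (2*d)/((2*s)) = (2*d)*(1/(2*s)) = d/s)
X(f) = 4 - f
S = 4 (S = 2 - 1*(-2) = 2 + 2 = 4)
L(Y) = -6 (L(Y) = -6*Y/Y = -6*1 = -6)
T(P, O) = -6*P + O*(4 - O) (T(P, O) = -6*P + (4 - O)*O = -6*P + O*(4 - O))
(145 + T(8, -1))² = (145 + (-6*8 - 1*(-1)*(-4 - 1)))² = (145 + (-48 - 1*(-1)*(-5)))² = (145 + (-48 - 5))² = (145 - 53)² = 92² = 8464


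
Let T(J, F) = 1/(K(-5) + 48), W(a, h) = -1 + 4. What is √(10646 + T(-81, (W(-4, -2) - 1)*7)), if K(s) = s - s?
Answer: √1533027/12 ≈ 103.18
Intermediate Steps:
K(s) = 0
W(a, h) = 3
T(J, F) = 1/48 (T(J, F) = 1/(0 + 48) = 1/48)
√(10646 + T(-81, (W(-4, -2) - 1)*7)) = √(10646 + 1/48) = √(511009/48) = √1533027/12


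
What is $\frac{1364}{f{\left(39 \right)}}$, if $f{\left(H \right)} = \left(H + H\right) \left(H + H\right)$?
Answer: $\frac{341}{1521} \approx 0.22419$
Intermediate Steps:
$f{\left(H \right)} = 4 H^{2}$ ($f{\left(H \right)} = 2 H 2 H = 4 H^{2}$)
$\frac{1364}{f{\left(39 \right)}} = \frac{1364}{4 \cdot 39^{2}} = \frac{1364}{4 \cdot 1521} = \frac{1364}{6084} = 1364 \cdot \frac{1}{6084} = \frac{341}{1521}$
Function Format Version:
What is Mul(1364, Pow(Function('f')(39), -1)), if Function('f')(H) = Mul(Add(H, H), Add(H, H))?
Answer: Rational(341, 1521) ≈ 0.22419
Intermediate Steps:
Function('f')(H) = Mul(4, Pow(H, 2)) (Function('f')(H) = Mul(Mul(2, H), Mul(2, H)) = Mul(4, Pow(H, 2)))
Mul(1364, Pow(Function('f')(39), -1)) = Mul(1364, Pow(Mul(4, Pow(39, 2)), -1)) = Mul(1364, Pow(Mul(4, 1521), -1)) = Mul(1364, Pow(6084, -1)) = Mul(1364, Rational(1, 6084)) = Rational(341, 1521)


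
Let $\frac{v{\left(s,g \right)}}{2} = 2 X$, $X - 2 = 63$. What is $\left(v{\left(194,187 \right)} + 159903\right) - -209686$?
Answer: $369849$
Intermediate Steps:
$X = 65$ ($X = 2 + 63 = 65$)
$v{\left(s,g \right)} = 260$ ($v{\left(s,g \right)} = 2 \cdot 2 \cdot 65 = 2 \cdot 130 = 260$)
$\left(v{\left(194,187 \right)} + 159903\right) - -209686 = \left(260 + 159903\right) - -209686 = 160163 + 209686 = 369849$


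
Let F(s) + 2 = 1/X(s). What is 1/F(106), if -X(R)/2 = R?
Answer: -212/425 ≈ -0.49882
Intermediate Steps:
X(R) = -2*R
F(s) = -2 - 1/(2*s) (F(s) = -2 + 1/(-2*s) = -2 - 1/(2*s))
1/F(106) = 1/(-2 - ½/106) = 1/(-2 - ½*1/106) = 1/(-2 - 1/212) = 1/(-425/212) = -212/425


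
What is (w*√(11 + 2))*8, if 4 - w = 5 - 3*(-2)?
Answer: -56*√13 ≈ -201.91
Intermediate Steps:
w = -7 (w = 4 - (5 - 3*(-2)) = 4 - (5 + 6) = 4 - 1*11 = 4 - 11 = -7)
(w*√(11 + 2))*8 = -7*√(11 + 2)*8 = -7*√13*8 = -56*√13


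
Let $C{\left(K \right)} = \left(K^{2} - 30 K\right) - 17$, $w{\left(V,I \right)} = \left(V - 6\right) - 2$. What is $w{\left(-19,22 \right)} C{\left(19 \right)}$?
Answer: $6102$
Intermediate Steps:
$w{\left(V,I \right)} = -8 + V$ ($w{\left(V,I \right)} = \left(-6 + V\right) - 2 = -8 + V$)
$C{\left(K \right)} = -17 + K^{2} - 30 K$
$w{\left(-19,22 \right)} C{\left(19 \right)} = \left(-8 - 19\right) \left(-17 + 19^{2} - 570\right) = - 27 \left(-17 + 361 - 570\right) = \left(-27\right) \left(-226\right) = 6102$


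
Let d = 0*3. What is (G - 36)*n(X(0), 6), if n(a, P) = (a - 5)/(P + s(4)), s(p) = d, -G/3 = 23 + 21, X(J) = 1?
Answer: 112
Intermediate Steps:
G = -132 (G = -3*(23 + 21) = -3*44 = -132)
d = 0
s(p) = 0
n(a, P) = (-5 + a)/P (n(a, P) = (a - 5)/(P + 0) = (-5 + a)/P)
(G - 36)*n(X(0), 6) = (-132 - 36)*((-5 + 1)/6) = -28*(-4) = -168*(-⅔) = 112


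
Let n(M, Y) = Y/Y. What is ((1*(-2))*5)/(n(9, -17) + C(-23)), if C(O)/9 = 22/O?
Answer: 46/35 ≈ 1.3143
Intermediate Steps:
n(M, Y) = 1
C(O) = 198/O (C(O) = 9*(22/O) = 198/O)
((1*(-2))*5)/(n(9, -17) + C(-23)) = ((1*(-2))*5)/(1 + 198/(-23)) = (-2*5)/(1 + 198*(-1/23)) = -10/(1 - 198/23) = -10/(-175/23) = -23/175*(-10) = 46/35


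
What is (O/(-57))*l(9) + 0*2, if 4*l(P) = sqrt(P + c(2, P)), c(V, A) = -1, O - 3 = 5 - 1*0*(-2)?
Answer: -4*sqrt(2)/57 ≈ -0.099243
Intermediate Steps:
O = 8 (O = 3 + (5 - 1*0*(-2)) = 3 + (5 + 0*(-2)) = 3 + (5 + 0) = 3 + 5 = 8)
l(P) = sqrt(-1 + P)/4 (l(P) = sqrt(P - 1)/4 = sqrt(-1 + P)/4)
(O/(-57))*l(9) + 0*2 = (8/(-57))*(sqrt(-1 + 9)/4) + 0*2 = (8*(-1/57))*(sqrt(8)/4) + 0 = -2*2*sqrt(2)/57 + 0 = -4*sqrt(2)/57 + 0 = -4*sqrt(2)/57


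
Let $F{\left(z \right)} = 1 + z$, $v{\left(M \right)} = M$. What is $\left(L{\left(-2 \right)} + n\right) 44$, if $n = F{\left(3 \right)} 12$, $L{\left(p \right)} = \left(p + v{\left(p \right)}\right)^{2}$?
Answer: $2816$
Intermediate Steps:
$L{\left(p \right)} = 4 p^{2}$ ($L{\left(p \right)} = \left(p + p\right)^{2} = \left(2 p\right)^{2} = 4 p^{2}$)
$n = 48$ ($n = \left(1 + 3\right) 12 = 4 \cdot 12 = 48$)
$\left(L{\left(-2 \right)} + n\right) 44 = \left(4 \left(-2\right)^{2} + 48\right) 44 = \left(4 \cdot 4 + 48\right) 44 = \left(16 + 48\right) 44 = 64 \cdot 44 = 2816$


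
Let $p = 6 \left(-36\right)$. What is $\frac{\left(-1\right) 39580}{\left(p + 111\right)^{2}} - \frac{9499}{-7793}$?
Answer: $- \frac{40744093}{17183565} \approx -2.3711$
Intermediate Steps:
$p = -216$
$\frac{\left(-1\right) 39580}{\left(p + 111\right)^{2}} - \frac{9499}{-7793} = \frac{\left(-1\right) 39580}{\left(-216 + 111\right)^{2}} - \frac{9499}{-7793} = - \frac{39580}{\left(-105\right)^{2}} - - \frac{9499}{7793} = - \frac{39580}{11025} + \frac{9499}{7793} = \left(-39580\right) \frac{1}{11025} + \frac{9499}{7793} = - \frac{7916}{2205} + \frac{9499}{7793} = - \frac{40744093}{17183565}$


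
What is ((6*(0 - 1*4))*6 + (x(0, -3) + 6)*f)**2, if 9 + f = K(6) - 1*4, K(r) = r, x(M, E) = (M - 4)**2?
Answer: 88804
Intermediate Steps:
x(M, E) = (-4 + M)**2
f = -7 (f = -9 + (6 - 1*4) = -9 + (6 - 4) = -9 + 2 = -7)
((6*(0 - 1*4))*6 + (x(0, -3) + 6)*f)**2 = ((6*(0 - 1*4))*6 + ((-4 + 0)**2 + 6)*(-7))**2 = ((6*(0 - 4))*6 + ((-4)**2 + 6)*(-7))**2 = ((6*(-4))*6 + (16 + 6)*(-7))**2 = (-24*6 + 22*(-7))**2 = (-144 - 154)**2 = (-298)**2 = 88804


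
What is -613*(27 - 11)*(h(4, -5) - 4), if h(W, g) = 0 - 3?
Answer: 68656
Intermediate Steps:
h(W, g) = -3
-613*(27 - 11)*(h(4, -5) - 4) = -613*(27 - 11)*(-3 - 4) = -9808*(-7) = -613*(-112) = 68656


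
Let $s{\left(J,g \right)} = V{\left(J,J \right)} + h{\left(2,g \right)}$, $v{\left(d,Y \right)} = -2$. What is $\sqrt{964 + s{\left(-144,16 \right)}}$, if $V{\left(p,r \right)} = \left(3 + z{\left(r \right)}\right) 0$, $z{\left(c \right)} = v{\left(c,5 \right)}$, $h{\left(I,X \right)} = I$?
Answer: $\sqrt{966} \approx 31.081$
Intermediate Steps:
$z{\left(c \right)} = -2$
$V{\left(p,r \right)} = 0$ ($V{\left(p,r \right)} = \left(3 - 2\right) 0 = 1 \cdot 0 = 0$)
$s{\left(J,g \right)} = 2$ ($s{\left(J,g \right)} = 0 + 2 = 2$)
$\sqrt{964 + s{\left(-144,16 \right)}} = \sqrt{964 + 2} = \sqrt{966}$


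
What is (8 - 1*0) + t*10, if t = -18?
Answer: -172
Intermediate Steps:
(8 - 1*0) + t*10 = (8 - 1*0) - 18*10 = (8 + 0) - 180 = 8 - 180 = -172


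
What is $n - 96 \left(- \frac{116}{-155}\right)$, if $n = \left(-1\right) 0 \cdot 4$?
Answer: $- \frac{11136}{155} \approx -71.845$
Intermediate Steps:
$n = 0$ ($n = 0 \cdot 4 = 0$)
$n - 96 \left(- \frac{116}{-155}\right) = 0 - 96 \left(- \frac{116}{-155}\right) = 0 - 96 \left(\left(-116\right) \left(- \frac{1}{155}\right)\right) = 0 - \frac{11136}{155} = - \frac{11136}{155}$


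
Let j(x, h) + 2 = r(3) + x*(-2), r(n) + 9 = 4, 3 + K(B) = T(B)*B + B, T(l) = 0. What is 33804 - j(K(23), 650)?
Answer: 33851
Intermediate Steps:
K(B) = -3 + B (K(B) = -3 + (0*B + B) = -3 + (0 + B) = -3 + B)
r(n) = -5 (r(n) = -9 + 4 = -5)
j(x, h) = -7 - 2*x (j(x, h) = -2 + (-5 + x*(-2)) = -2 + (-5 - 2*x) = -7 - 2*x)
33804 - j(K(23), 650) = 33804 - (-7 - 2*(-3 + 23)) = 33804 - (-7 - 2*20) = 33804 - (-7 - 40) = 33804 - 1*(-47) = 33804 + 47 = 33851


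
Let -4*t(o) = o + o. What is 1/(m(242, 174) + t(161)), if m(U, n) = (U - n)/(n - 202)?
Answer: -14/1161 ≈ -0.012059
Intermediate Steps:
m(U, n) = (U - n)/(-202 + n)
t(o) = -o/2 (t(o) = -(o + o)/4 = -o/2)
1/(m(242, 174) + t(161)) = 1/((242 - 1*174)/(-202 + 174) - 1/2*161) = 1/((242 - 174)/(-28) - 161/2) = 1/(-1/28*68 - 161/2) = 1/(-17/7 - 161/2) = 1/(-1161/14) = -14/1161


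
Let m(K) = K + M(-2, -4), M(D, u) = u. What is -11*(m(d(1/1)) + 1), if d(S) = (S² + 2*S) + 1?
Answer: -11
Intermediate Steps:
d(S) = 1 + S² + 2*S
m(K) = -4 + K (m(K) = K - 4 = -4 + K)
-11*(m(d(1/1)) + 1) = -11*((-4 + (1 + (1/1)² + 2*(1/1))) + 1) = -11*((-4 + (1 + (1*1)² + 2*(1*1))) + 1) = -11*((-4 + (1 + 1² + 2*1)) + 1) = -11*((-4 + (1 + 1 + 2)) + 1) = -11*((-4 + 4) + 1) = -11*(0 + 1) = -11*1 = -11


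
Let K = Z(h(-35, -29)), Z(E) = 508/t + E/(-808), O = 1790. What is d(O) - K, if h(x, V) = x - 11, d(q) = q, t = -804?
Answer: 145401845/81204 ≈ 1790.6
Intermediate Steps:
h(x, V) = -11 + x
Z(E) = -127/201 - E/808 (Z(E) = 508/(-804) + E/(-808) = 508*(-1/804) + E*(-1/808) = -127/201 - E/808)
K = -46685/81204 (K = -127/201 - (-11 - 35)/808 = -127/201 - 1/808*(-46) = -127/201 + 23/404 = -46685/81204 ≈ -0.57491)
d(O) - K = 1790 - 1*(-46685/81204) = 1790 + 46685/81204 = 145401845/81204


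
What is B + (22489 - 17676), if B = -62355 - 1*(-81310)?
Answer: 23768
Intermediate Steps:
B = 18955 (B = -62355 + 81310 = 18955)
B + (22489 - 17676) = 18955 + (22489 - 17676) = 18955 + 4813 = 23768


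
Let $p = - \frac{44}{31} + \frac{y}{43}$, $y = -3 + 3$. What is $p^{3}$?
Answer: $- \frac{85184}{29791} \approx -2.8594$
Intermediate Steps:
$y = 0$
$p = - \frac{44}{31}$ ($p = - \frac{44}{31} + \frac{0}{43} = \left(-44\right) \frac{1}{31} + 0 \cdot \frac{1}{43} = - \frac{44}{31} + 0 = - \frac{44}{31} \approx -1.4194$)
$p^{3} = \left(- \frac{44}{31}\right)^{3} = - \frac{85184}{29791}$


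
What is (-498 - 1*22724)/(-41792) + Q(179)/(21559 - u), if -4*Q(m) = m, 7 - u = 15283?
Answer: 426756089/769704160 ≈ 0.55444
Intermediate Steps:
u = -15276 (u = 7 - 1*15283 = 7 - 15283 = -15276)
Q(m) = -m/4
(-498 - 1*22724)/(-41792) + Q(179)/(21559 - u) = (-498 - 1*22724)/(-41792) + (-¼*179)/(21559 - 1*(-15276)) = (-498 - 22724)*(-1/41792) - 179/(4*(21559 + 15276)) = -23222*(-1/41792) - 179/4/36835 = 11611/20896 - 179/4*1/36835 = 11611/20896 - 179/147340 = 426756089/769704160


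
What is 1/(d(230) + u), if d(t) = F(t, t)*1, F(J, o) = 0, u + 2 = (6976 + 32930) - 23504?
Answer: 1/16400 ≈ 6.0976e-5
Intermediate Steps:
u = 16400 (u = -2 + ((6976 + 32930) - 23504) = -2 + (39906 - 23504) = -2 + 16402 = 16400)
d(t) = 0 (d(t) = 0*1 = 0)
1/(d(230) + u) = 1/(0 + 16400) = 1/16400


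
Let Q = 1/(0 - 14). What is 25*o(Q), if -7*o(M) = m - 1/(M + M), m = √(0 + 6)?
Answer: -25 - 25*√6/7 ≈ -33.748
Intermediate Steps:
Q = -1/14 (Q = 1/(-14) = -1/14 ≈ -0.071429)
m = √6 ≈ 2.4495
o(M) = -√6/7 + 1/(14*M) (o(M) = -(√6 - 1/(M + M))/7 = -(√6 - 1/(2*M))/7 = -√6/7 + 1/(14*M))
25*o(Q) = 25*(-√6/7 + 1/(14*(-1/14))) = 25*(-√6/7 + (1/14)*(-14)) = 25*(-√6/7 - 1) = 25*(-1 - √6/7) = -25 - 25*√6/7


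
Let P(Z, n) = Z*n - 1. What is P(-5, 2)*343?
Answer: -3773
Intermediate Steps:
P(Z, n) = -1 + Z*n
P(-5, 2)*343 = (-1 - 5*2)*343 = (-1 - 10)*343 = -11*343 = -3773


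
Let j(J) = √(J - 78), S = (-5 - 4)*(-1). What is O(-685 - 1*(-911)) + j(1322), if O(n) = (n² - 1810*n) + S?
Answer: -357975 + 2*√311 ≈ -3.5794e+5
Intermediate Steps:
S = 9 (S = -9*(-1) = 9)
j(J) = √(-78 + J)
O(n) = 9 + n² - 1810*n (O(n) = (n² - 1810*n) + 9 = 9 + n² - 1810*n)
O(-685 - 1*(-911)) + j(1322) = (9 + (-685 - 1*(-911))² - 1810*(-685 - 1*(-911))) + √(-78 + 1322) = (9 + (-685 + 911)² - 1810*(-685 + 911)) + √1244 = (9 + 226² - 1810*226) + 2*√311 = (9 + 51076 - 409060) + 2*√311 = -357975 + 2*√311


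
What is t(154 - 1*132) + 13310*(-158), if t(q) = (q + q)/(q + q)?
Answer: -2102979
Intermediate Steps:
t(q) = 1 (t(q) = (2*q)/((2*q)) = (2*q)*(1/(2*q)) = 1)
t(154 - 1*132) + 13310*(-158) = 1 + 13310*(-158) = 1 - 2102980 = -2102979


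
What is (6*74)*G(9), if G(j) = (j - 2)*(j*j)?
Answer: 251748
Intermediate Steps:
G(j) = j²*(-2 + j) (G(j) = (-2 + j)*j² = j²*(-2 + j))
(6*74)*G(9) = (6*74)*(9²*(-2 + 9)) = 444*(81*7) = 444*567 = 251748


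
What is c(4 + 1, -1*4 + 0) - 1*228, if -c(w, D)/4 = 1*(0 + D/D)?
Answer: -232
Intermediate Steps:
c(w, D) = -4 (c(w, D) = -4*(0 + D/D) = -4*(0 + 1) = -4)
c(4 + 1, -1*4 + 0) - 1*228 = -4 - 1*228 = -4 - 228 = -232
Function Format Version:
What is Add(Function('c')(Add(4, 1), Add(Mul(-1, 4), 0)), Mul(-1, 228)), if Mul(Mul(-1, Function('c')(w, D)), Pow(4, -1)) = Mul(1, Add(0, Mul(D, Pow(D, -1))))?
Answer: -232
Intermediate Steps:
Function('c')(w, D) = -4 (Function('c')(w, D) = Mul(-4, Mul(1, Add(0, Mul(D, Pow(D, -1))))) = Mul(-4, Mul(1, Add(0, 1))) = Mul(-4, Mul(1, 1)) = Mul(-4, 1) = -4)
Add(Function('c')(Add(4, 1), Add(Mul(-1, 4), 0)), Mul(-1, 228)) = Add(-4, Mul(-1, 228)) = Add(-4, -228) = -232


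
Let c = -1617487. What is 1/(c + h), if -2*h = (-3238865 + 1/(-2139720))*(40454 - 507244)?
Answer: -427944/323498495616589607 ≈ -1.3229e-12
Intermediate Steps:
h = -323497803422732879/427944 (h = -(-3238865 + 1/(-2139720))*(40454 - 507244)/2 = -(-3238865 - 1/2139720)*(-466790)/2 = -(-6930264217801)*(-466790)/4279440 = -½*323497803422732879/213972 = -323497803422732879/427944 ≈ -7.5594e+11)
1/(c + h) = 1/(-1617487 - 323497803422732879/427944) = 1/(-323498495616589607/427944) = -427944/323498495616589607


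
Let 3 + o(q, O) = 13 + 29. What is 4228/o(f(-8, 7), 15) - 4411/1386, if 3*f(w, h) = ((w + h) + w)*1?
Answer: 172363/1638 ≈ 105.23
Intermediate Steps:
f(w, h) = h/3 + 2*w/3 (f(w, h) = (((w + h) + w)*1)/3 = (((h + w) + w)*1)/3 = ((h + 2*w)*1)/3 = (h + 2*w)/3 = h/3 + 2*w/3)
o(q, O) = 39 (o(q, O) = -3 + (13 + 29) = -3 + 42 = 39)
4228/o(f(-8, 7), 15) - 4411/1386 = 4228/39 - 4411/1386 = 4228*(1/39) - 4411*1/1386 = 4228/39 - 401/126 = 172363/1638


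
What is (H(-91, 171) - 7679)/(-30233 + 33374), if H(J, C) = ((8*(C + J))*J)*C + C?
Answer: -9966548/3141 ≈ -3173.1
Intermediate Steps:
H(J, C) = C + C*J*(8*C + 8*J) (H(J, C) = ((8*C + 8*J)*J)*C + C = (J*(8*C + 8*J))*C + C = C*J*(8*C + 8*J) + C = C + C*J*(8*C + 8*J))
(H(-91, 171) - 7679)/(-30233 + 33374) = (171*(1 + 8*(-91)² + 8*171*(-91)) - 7679)/(-30233 + 33374) = (171*(1 + 8*8281 - 124488) - 7679)/3141 = (171*(1 + 66248 - 124488) - 7679)*(1/3141) = (171*(-58239) - 7679)*(1/3141) = (-9958869 - 7679)*(1/3141) = -9966548*1/3141 = -9966548/3141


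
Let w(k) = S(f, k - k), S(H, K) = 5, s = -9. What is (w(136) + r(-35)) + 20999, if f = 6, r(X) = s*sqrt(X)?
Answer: 21004 - 9*I*sqrt(35) ≈ 21004.0 - 53.245*I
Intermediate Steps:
r(X) = -9*sqrt(X)
w(k) = 5
(w(136) + r(-35)) + 20999 = (5 - 9*I*sqrt(35)) + 20999 = 21004 - 9*I*sqrt(35)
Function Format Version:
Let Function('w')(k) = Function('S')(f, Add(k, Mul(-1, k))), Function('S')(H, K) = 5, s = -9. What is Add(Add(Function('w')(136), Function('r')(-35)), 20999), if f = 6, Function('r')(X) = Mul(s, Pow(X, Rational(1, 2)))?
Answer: Add(21004, Mul(-9, I, Pow(35, Rational(1, 2)))) ≈ Add(21004., Mul(-53.245, I))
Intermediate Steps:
Function('r')(X) = Mul(-9, Pow(X, Rational(1, 2)))
Function('w')(k) = 5
Add(Add(Function('w')(136), Function('r')(-35)), 20999) = Add(Add(5, Mul(-9, Pow(-35, Rational(1, 2)))), 20999) = Add(Add(5, Mul(-9, Mul(I, Pow(35, Rational(1, 2))))), 20999) = Add(Add(5, Mul(-9, I, Pow(35, Rational(1, 2)))), 20999) = Add(21004, Mul(-9, I, Pow(35, Rational(1, 2))))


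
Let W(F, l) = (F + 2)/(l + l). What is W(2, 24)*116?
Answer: 29/3 ≈ 9.6667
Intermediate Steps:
W(F, l) = (2 + F)/(2*l) (W(F, l) = (2 + F)/((2*l)) = (2 + F)*(1/(2*l)) = (2 + F)/(2*l))
W(2, 24)*116 = ((1/2)*(2 + 2)/24)*116 = ((1/2)*(1/24)*4)*116 = (1/12)*116 = 29/3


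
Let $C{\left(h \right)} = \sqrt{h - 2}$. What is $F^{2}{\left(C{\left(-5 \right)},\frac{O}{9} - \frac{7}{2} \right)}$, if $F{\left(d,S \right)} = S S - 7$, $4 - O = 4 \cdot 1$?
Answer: $\frac{441}{16} \approx 27.563$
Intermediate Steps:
$O = 0$ ($O = 4 - 4 \cdot 1 = 4 - 4 = 0$)
$C{\left(h \right)} = \sqrt{-2 + h}$
$F{\left(d,S \right)} = -7 + S^{2}$ ($F{\left(d,S \right)} = S^{2} - 7 = -7 + S^{2}$)
$F^{2}{\left(C{\left(-5 \right)},\frac{O}{9} - \frac{7}{2} \right)} = \left(-7 + \left(\frac{0}{9} - \frac{7}{2}\right)^{2}\right)^{2} = \left(-7 + \left(0 \cdot \frac{1}{9} - \frac{7}{2}\right)^{2}\right)^{2} = \left(-7 + \left(0 - \frac{7}{2}\right)^{2}\right)^{2} = \left(-7 + \left(- \frac{7}{2}\right)^{2}\right)^{2} = \left(-7 + \frac{49}{4}\right)^{2} = \left(\frac{21}{4}\right)^{2} = \frac{441}{16}$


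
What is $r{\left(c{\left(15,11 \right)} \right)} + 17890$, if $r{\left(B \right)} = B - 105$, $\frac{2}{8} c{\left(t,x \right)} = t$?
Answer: $17845$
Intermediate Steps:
$c{\left(t,x \right)} = 4 t$
$r{\left(B \right)} = -105 + B$ ($r{\left(B \right)} = B - 105 = -105 + B$)
$r{\left(c{\left(15,11 \right)} \right)} + 17890 = \left(-105 + 4 \cdot 15\right) + 17890 = \left(-105 + 60\right) + 17890 = -45 + 17890 = 17845$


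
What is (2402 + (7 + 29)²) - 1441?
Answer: 2257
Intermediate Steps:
(2402 + (7 + 29)²) - 1441 = (2402 + 36²) - 1441 = (2402 + 1296) - 1441 = 3698 - 1441 = 2257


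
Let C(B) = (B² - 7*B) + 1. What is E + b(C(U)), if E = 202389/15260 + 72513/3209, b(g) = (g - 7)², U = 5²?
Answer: 9655375824921/48969340 ≈ 1.9717e+5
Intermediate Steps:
U = 25
C(B) = 1 + B² - 7*B
b(g) = (-7 + g)²
E = 1756014681/48969340 (E = 202389*(1/15260) + 72513*(1/3209) = 202389/15260 + 72513/3209 = 1756014681/48969340 ≈ 35.859)
E + b(C(U)) = 1756014681/48969340 + (-7 + (1 + 25² - 7*25))² = 1756014681/48969340 + (-7 + (1 + 625 - 175))² = 1756014681/48969340 + (-7 + 451)² = 1756014681/48969340 + 444² = 1756014681/48969340 + 197136 = 9655375824921/48969340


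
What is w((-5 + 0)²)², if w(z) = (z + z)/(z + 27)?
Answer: 625/676 ≈ 0.92456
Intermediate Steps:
w(z) = 2*z/(27 + z) (w(z) = (2*z)/(27 + z) = 2*z/(27 + z))
w((-5 + 0)²)² = (2*(-5 + 0)²/(27 + (-5 + 0)²))² = (2*(-5)²/(27 + (-5)²))² = (2*25/(27 + 25))² = (2*25/52)² = (2*25*(1/52))² = (25/26)² = 625/676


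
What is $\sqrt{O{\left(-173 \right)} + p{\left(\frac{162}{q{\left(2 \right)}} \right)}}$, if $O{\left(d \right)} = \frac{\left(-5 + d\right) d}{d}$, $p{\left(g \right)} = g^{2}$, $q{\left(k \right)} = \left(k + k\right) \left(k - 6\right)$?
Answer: $\frac{i \sqrt{4831}}{8} \approx 8.6882 i$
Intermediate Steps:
$q{\left(k \right)} = 2 k \left(-6 + k\right)$
$O{\left(d \right)} = -5 + d$ ($O{\left(d \right)} = \frac{d \left(-5 + d\right)}{d} = -5 + d$)
$\sqrt{O{\left(-173 \right)} + p{\left(\frac{162}{q{\left(2 \right)}} \right)}} = \sqrt{\left(-5 - 173\right) + \left(\frac{162}{2 \cdot 2 \left(-6 + 2\right)}\right)^{2}} = \sqrt{-178 + \left(\frac{162}{2 \cdot 2 \left(-4\right)}\right)^{2}} = \sqrt{-178 + \left(\frac{162}{-16}\right)^{2}} = \sqrt{-178 + \left(162 \left(- \frac{1}{16}\right)\right)^{2}} = \sqrt{-178 + \left(- \frac{81}{8}\right)^{2}} = \sqrt{-178 + \frac{6561}{64}} = \sqrt{- \frac{4831}{64}} = \frac{i \sqrt{4831}}{8}$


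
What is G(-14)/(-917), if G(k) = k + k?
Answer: 4/131 ≈ 0.030534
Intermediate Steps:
G(k) = 2*k
G(-14)/(-917) = (2*(-14))/(-917) = -28*(-1/917) = 4/131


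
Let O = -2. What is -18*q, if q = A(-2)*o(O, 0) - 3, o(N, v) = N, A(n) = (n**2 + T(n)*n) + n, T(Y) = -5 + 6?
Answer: 54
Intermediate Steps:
T(Y) = 1
A(n) = n**2 + 2*n (A(n) = (n**2 + 1*n) + n = (n**2 + n) + n = (n + n**2) + n = n**2 + 2*n)
q = -3 (q = -2*(2 - 2)*(-2) - 3 = -2*0*(-2) - 3 = 0*(-2) - 3 = 0 - 3 = -3)
-18*q = -18*(-3) = 54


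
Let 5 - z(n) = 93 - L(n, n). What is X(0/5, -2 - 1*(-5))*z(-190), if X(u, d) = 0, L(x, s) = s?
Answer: 0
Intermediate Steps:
z(n) = -88 + n (z(n) = 5 - (93 - n) = 5 + (-93 + n) = -88 + n)
X(0/5, -2 - 1*(-5))*z(-190) = 0*(-88 - 190) = 0*(-278) = 0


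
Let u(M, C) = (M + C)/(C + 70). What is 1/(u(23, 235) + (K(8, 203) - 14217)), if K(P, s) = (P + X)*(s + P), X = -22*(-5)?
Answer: 305/3257963 ≈ 9.3617e-5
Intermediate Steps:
X = 110
K(P, s) = (110 + P)*(P + s) (K(P, s) = (P + 110)*(s + P) = (110 + P)*(P + s))
u(M, C) = (C + M)/(70 + C)
1/(u(23, 235) + (K(8, 203) - 14217)) = 1/((235 + 23)/(70 + 235) + ((8² + 110*8 + 110*203 + 8*203) - 14217)) = 1/(258/305 + ((64 + 880 + 22330 + 1624) - 14217)) = 1/((1/305)*258 + (24898 - 14217)) = 1/(258/305 + 10681) = 1/(3257963/305) = 305/3257963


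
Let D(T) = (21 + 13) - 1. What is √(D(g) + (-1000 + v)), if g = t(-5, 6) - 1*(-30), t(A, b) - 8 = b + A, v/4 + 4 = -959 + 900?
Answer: I*√1219 ≈ 34.914*I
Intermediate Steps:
v = -252 (v = -16 + 4*(-959 + 900) = -16 + 4*(-59) = -16 - 236 = -252)
t(A, b) = 8 + A + b (t(A, b) = 8 + (b + A) = 8 + (A + b) = 8 + A + b)
g = 39 (g = (8 - 5 + 6) - 1*(-30) = 9 + 30 = 39)
D(T) = 33 (D(T) = 34 - 1 = 33)
√(D(g) + (-1000 + v)) = √(33 + (-1000 - 252)) = √(33 - 1252) = √(-1219) = I*√1219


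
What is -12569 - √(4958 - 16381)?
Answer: -12569 - I*√11423 ≈ -12569.0 - 106.88*I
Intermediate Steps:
-12569 - √(4958 - 16381) = -12569 - √(-11423) = -12569 - I*√11423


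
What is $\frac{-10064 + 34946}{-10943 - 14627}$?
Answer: $- \frac{12441}{12785} \approx -0.97309$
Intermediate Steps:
$\frac{-10064 + 34946}{-10943 - 14627} = \frac{24882}{-25570} = 24882 \left(- \frac{1}{25570}\right) = - \frac{12441}{12785}$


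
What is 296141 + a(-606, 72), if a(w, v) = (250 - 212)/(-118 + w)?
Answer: 107203023/362 ≈ 2.9614e+5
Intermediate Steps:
a(w, v) = 38/(-118 + w)
296141 + a(-606, 72) = 296141 + 38/(-118 - 606) = 296141 + 38/(-724) = 296141 + 38*(-1/724) = 296141 - 19/362 = 107203023/362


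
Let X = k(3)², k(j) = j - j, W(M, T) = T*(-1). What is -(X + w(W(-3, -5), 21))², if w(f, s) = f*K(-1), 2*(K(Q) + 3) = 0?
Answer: -225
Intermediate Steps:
W(M, T) = -T
K(Q) = -3 (K(Q) = -3 + (½)*0 = -3 + 0 = -3)
k(j) = 0
X = 0 (X = 0² = 0)
w(f, s) = -3*f (w(f, s) = f*(-3) = -3*f)
-(X + w(W(-3, -5), 21))² = -(0 - (-3)*(-5))² = -(0 - 3*5)² = -(0 - 15)² = -1*(-15)² = -1*225 = -225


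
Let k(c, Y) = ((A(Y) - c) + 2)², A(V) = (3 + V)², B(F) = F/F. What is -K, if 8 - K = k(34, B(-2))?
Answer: 248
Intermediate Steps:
B(F) = 1
k(c, Y) = (2 + (3 + Y)² - c)² (k(c, Y) = (((3 + Y)² - c) + 2)² = (2 + (3 + Y)² - c)²)
K = -248 (K = 8 - (2 + (3 + 1)² - 1*34)² = 8 - (2 + 4² - 34)² = 8 - (2 + 16 - 34)² = 8 - 1*(-16)² = 8 - 1*256 = 8 - 256 = -248)
-K = -1*(-248) = 248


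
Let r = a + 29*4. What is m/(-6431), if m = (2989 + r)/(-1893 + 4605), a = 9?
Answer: -519/2906812 ≈ -0.00017855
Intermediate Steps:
r = 125 (r = 9 + 29*4 = 9 + 116 = 125)
m = 519/452 (m = (2989 + 125)/(-1893 + 4605) = 3114/2712 = 3114*(1/2712) = 519/452 ≈ 1.1482)
m/(-6431) = (519/452)/(-6431) = (519/452)*(-1/6431) = -519/2906812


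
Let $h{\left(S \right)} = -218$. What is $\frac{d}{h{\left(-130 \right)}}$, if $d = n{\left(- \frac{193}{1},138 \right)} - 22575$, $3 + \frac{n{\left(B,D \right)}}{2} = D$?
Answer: $\frac{22305}{218} \approx 102.32$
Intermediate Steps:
$n{\left(B,D \right)} = -6 + 2 D$
$d = -22305$ ($d = \left(-6 + 2 \cdot 138\right) - 22575 = \left(-6 + 276\right) - 22575 = 270 - 22575 = -22305$)
$\frac{d}{h{\left(-130 \right)}} = - \frac{22305}{-218} = \left(-22305\right) \left(- \frac{1}{218}\right) = \frac{22305}{218}$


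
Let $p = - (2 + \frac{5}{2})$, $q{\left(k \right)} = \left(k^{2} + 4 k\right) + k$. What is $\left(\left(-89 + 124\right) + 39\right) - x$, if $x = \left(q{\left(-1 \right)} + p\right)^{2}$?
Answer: $\frac{7}{4} \approx 1.75$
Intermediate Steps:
$q{\left(k \right)} = k^{2} + 5 k$
$p = - \frac{9}{2}$ ($p = - (2 + 5 \cdot \frac{1}{2}) = - (2 + \frac{5}{2}) = \left(-1\right) \frac{9}{2} = - \frac{9}{2} \approx -4.5$)
$x = \frac{289}{4}$ ($x = \left(- (5 - 1) - \frac{9}{2}\right)^{2} = \left(\left(-1\right) 4 - \frac{9}{2}\right)^{2} = \left(-4 - \frac{9}{2}\right)^{2} = \left(- \frac{17}{2}\right)^{2} = \frac{289}{4} \approx 72.25$)
$\left(\left(-89 + 124\right) + 39\right) - x = \left(\left(-89 + 124\right) + 39\right) - \frac{289}{4} = \left(35 + 39\right) - \frac{289}{4} = 74 - \frac{289}{4} = \frac{7}{4}$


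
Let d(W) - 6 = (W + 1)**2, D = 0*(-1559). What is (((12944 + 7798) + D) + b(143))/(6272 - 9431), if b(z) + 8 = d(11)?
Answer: -20884/3159 ≈ -6.6110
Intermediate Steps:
D = 0
d(W) = 6 + (1 + W)**2 (d(W) = 6 + (W + 1)**2 = 6 + (1 + W)**2)
b(z) = 142 (b(z) = -8 + (6 + (1 + 11)**2) = -8 + (6 + 12**2) = -8 + (6 + 144) = -8 + 150 = 142)
(((12944 + 7798) + D) + b(143))/(6272 - 9431) = (((12944 + 7798) + 0) + 142)/(6272 - 9431) = ((20742 + 0) + 142)/(-3159) = (20742 + 142)*(-1/3159) = 20884*(-1/3159) = -20884/3159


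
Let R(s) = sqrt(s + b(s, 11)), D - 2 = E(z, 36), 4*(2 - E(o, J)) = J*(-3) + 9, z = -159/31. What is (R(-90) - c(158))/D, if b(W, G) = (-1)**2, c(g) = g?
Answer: -632/115 + 4*I*sqrt(89)/115 ≈ -5.4957 + 0.32814*I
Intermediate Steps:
b(W, G) = 1
z = -159/31 (z = -159*1/31 = -159/31 ≈ -5.1290)
E(o, J) = -1/4 + 3*J/4 (E(o, J) = 2 - (J*(-3) + 9)/4 = 2 - (-3*J + 9)/4 = 2 - (9 - 3*J)/4 = 2 + (-9/4 + 3*J/4) = -1/4 + 3*J/4)
D = 115/4 (D = 2 + (-1/4 + (3/4)*36) = 2 + (-1/4 + 27) = 2 + 107/4 = 115/4 ≈ 28.750)
R(s) = sqrt(1 + s) (R(s) = sqrt(s + 1) = sqrt(1 + s))
(R(-90) - c(158))/D = (sqrt(1 - 90) - 1*158)/(115/4) = (sqrt(-89) - 158)*(4/115) = (I*sqrt(89) - 158)*(4/115) = (-158 + I*sqrt(89))*(4/115) = -632/115 + 4*I*sqrt(89)/115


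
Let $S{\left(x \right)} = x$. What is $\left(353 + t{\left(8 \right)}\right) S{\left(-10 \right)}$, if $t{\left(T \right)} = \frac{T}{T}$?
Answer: $-3540$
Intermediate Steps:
$t{\left(T \right)} = 1$
$\left(353 + t{\left(8 \right)}\right) S{\left(-10 \right)} = \left(353 + 1\right) \left(-10\right) = 354 \left(-10\right) = -3540$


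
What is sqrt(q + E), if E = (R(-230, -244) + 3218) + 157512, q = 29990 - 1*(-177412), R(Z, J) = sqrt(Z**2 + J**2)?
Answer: sqrt(368132 + 2*sqrt(28109)) ≈ 607.01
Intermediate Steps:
R(Z, J) = sqrt(J**2 + Z**2)
q = 207402 (q = 29990 + 177412 = 207402)
E = 160730 + 2*sqrt(28109) (E = (sqrt((-244)**2 + (-230)**2) + 3218) + 157512 = (sqrt(59536 + 52900) + 3218) + 157512 = (sqrt(112436) + 3218) + 157512 = (2*sqrt(28109) + 3218) + 157512 = (3218 + 2*sqrt(28109)) + 157512 = 160730 + 2*sqrt(28109) ≈ 1.6107e+5)
sqrt(q + E) = sqrt(207402 + (160730 + 2*sqrt(28109))) = sqrt(368132 + 2*sqrt(28109))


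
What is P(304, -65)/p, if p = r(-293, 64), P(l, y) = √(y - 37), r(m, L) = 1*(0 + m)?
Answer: -I*√102/293 ≈ -0.034469*I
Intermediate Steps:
r(m, L) = m (r(m, L) = 1*m = m)
P(l, y) = √(-37 + y)
p = -293
P(304, -65)/p = √(-37 - 65)/(-293) = √(-102)*(-1/293) = (I*√102)*(-1/293) = -I*√102/293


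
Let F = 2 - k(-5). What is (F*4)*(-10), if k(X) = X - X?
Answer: -80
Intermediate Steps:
k(X) = 0
F = 2 (F = 2 - 1*0 = 2 + 0 = 2)
(F*4)*(-10) = (2*4)*(-10) = 8*(-10) = -80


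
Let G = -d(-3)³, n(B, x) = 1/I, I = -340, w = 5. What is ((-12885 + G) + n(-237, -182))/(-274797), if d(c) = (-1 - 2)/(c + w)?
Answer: 8759507/186861960 ≈ 0.046877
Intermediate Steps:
d(c) = -3/(5 + c) (d(c) = (-1 - 2)/(c + 5) = -3/(5 + c))
n(B, x) = -1/340 (n(B, x) = 1/(-340) = -1/340)
G = 27/8 (G = -(-3/(5 - 3))³ = -(-3/2)³ = -1*(-27/8) = 27/8 ≈ 3.3750)
((-12885 + G) + n(-237, -182))/(-274797) = ((-12885 + 27/8) - 1/340)/(-274797) = (-103053/8 - 1/340)*(-1/274797) = -8759507/680*(-1/274797) = 8759507/186861960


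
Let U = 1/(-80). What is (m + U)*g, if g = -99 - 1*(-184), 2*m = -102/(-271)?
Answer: 64753/4336 ≈ 14.934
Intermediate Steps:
m = 51/271 (m = (-102/(-271))/2 = (-102*(-1/271))/2 = (½)*(102/271) = 51/271 ≈ 0.18819)
g = 85 (g = -99 + 184 = 85)
U = -1/80 ≈ -0.012500
(m + U)*g = (51/271 - 1/80)*85 = (3809/21680)*85 = 64753/4336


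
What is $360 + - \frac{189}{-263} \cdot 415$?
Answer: $\frac{173115}{263} \approx 658.23$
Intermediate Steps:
$360 + - \frac{189}{-263} \cdot 415 = 360 + \left(-189\right) \left(- \frac{1}{263}\right) 415 = 360 + \frac{189}{263} \cdot 415 = 360 + \frac{78435}{263} = \frac{173115}{263}$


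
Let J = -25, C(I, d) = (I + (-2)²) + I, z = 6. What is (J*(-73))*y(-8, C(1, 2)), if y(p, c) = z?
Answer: 10950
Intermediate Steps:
C(I, d) = 4 + 2*I (C(I, d) = (I + 4) + I = (4 + I) + I = 4 + 2*I)
y(p, c) = 6
(J*(-73))*y(-8, C(1, 2)) = -25*(-73)*6 = 1825*6 = 10950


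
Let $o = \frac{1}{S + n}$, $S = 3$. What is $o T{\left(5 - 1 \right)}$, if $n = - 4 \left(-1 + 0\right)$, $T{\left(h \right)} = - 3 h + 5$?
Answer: $-1$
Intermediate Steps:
$T{\left(h \right)} = 5 - 3 h$
$n = 4$ ($n = \left(-4\right) \left(-1\right) = 4$)
$o = \frac{1}{7}$ ($o = \frac{1}{3 + 4} = \frac{1}{7} \approx 0.14286$)
$o T{\left(5 - 1 \right)} = \frac{5 - 3 \left(5 - 1\right)}{7} = \frac{5 - 12}{7} = \frac{1}{7} \left(-7\right) = -1$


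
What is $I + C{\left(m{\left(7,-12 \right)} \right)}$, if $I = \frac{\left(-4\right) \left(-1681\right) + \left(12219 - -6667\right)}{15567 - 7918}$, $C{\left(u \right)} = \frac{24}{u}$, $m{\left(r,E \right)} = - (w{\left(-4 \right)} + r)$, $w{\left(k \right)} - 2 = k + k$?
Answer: $- \frac{157966}{7649} \approx -20.652$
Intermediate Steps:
$w{\left(k \right)} = 2 + 2 k$ ($w{\left(k \right)} = 2 + \left(k + k\right) = 2 + 2 k$)
$m{\left(r,E \right)} = 6 - r$ ($m{\left(r,E \right)} = - (\left(2 + 2 \left(-4\right)\right) + r) = - (\left(2 - 8\right) + r) = - (-6 + r) = 6 - r$)
$I = \frac{25610}{7649}$ ($I = \frac{6724 + \left(12219 + 6667\right)}{7649} = \left(6724 + 18886\right) \frac{1}{7649} = 25610 \cdot \frac{1}{7649} = \frac{25610}{7649} \approx 3.3481$)
$I + C{\left(m{\left(7,-12 \right)} \right)} = \frac{25610}{7649} + \frac{24}{6 - 7} = \frac{25610}{7649} + \frac{24}{-1} = \frac{25610}{7649} + 24 \left(-1\right) = \frac{25610}{7649} - 24 = - \frac{157966}{7649}$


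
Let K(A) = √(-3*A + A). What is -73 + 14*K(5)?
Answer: -73 + 14*I*√10 ≈ -73.0 + 44.272*I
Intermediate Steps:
K(A) = √2*√(-A) (K(A) = √(-2*A) = √2*√(-A))
-73 + 14*K(5) = -73 + 14*(√2*√(-1*5)) = -73 + 14*(√2*√(-5)) = -73 + 14*(√2*(I*√5)) = -73 + 14*(I*√10) = -73 + 14*I*√10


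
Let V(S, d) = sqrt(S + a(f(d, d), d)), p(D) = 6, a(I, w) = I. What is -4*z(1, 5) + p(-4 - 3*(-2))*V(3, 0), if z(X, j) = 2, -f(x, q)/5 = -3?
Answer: -8 + 18*sqrt(2) ≈ 17.456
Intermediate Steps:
f(x, q) = 15 (f(x, q) = -5*(-3) = 15)
V(S, d) = sqrt(15 + S) (V(S, d) = sqrt(S + 15) = sqrt(15 + S))
-4*z(1, 5) + p(-4 - 3*(-2))*V(3, 0) = -4*2 + 6*sqrt(15 + 3) = -8 + 6*sqrt(18) = -8 + 6*(3*sqrt(2)) = -8 + 18*sqrt(2)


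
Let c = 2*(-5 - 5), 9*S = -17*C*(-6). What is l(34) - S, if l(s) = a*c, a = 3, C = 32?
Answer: -1268/3 ≈ -422.67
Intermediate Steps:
S = 1088/3 (S = (-17*32*(-6))/9 = (-544*(-6))/9 = (⅑)*3264 = 1088/3 ≈ 362.67)
c = -20 (c = 2*(-10) = -20)
l(s) = -60 (l(s) = 3*(-20) = -60)
l(34) - S = -60 - 1*1088/3 = -60 - 1088/3 = -1268/3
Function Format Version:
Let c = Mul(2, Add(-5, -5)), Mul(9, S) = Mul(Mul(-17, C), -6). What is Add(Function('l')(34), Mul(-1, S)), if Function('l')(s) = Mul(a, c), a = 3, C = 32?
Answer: Rational(-1268, 3) ≈ -422.67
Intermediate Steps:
S = Rational(1088, 3) (S = Mul(Rational(1, 9), Mul(Mul(-17, 32), -6)) = Mul(Rational(1, 9), Mul(-544, -6)) = Mul(Rational(1, 9), 3264) = Rational(1088, 3) ≈ 362.67)
c = -20 (c = Mul(2, -10) = -20)
Function('l')(s) = -60 (Function('l')(s) = Mul(3, -20) = -60)
Add(Function('l')(34), Mul(-1, S)) = Add(-60, Mul(-1, Rational(1088, 3))) = Add(-60, Rational(-1088, 3)) = Rational(-1268, 3)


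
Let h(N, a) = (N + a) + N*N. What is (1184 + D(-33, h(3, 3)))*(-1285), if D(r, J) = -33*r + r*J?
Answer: -2284730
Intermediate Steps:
h(N, a) = N + a + N² (h(N, a) = (N + a) + N² = N + a + N²)
D(r, J) = -33*r + J*r
(1184 + D(-33, h(3, 3)))*(-1285) = (1184 - 33*(-33 + (3 + 3 + 3²)))*(-1285) = (1184 - 33*(-33 + (3 + 3 + 9)))*(-1285) = (1184 - 33*(-33 + 15))*(-1285) = (1184 - 33*(-18))*(-1285) = (1184 + 594)*(-1285) = 1778*(-1285) = -2284730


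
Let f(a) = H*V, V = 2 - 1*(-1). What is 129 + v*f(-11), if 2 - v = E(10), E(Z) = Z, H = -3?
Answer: 201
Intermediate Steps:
V = 3 (V = 2 + 1 = 3)
v = -8 (v = 2 - 1*10 = 2 - 10 = -8)
f(a) = -9 (f(a) = -3*3 = -9)
129 + v*f(-11) = 129 - 8*(-9) = 129 + 72 = 201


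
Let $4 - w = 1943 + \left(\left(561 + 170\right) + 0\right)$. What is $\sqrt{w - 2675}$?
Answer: $i \sqrt{5345} \approx 73.109 i$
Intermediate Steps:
$w = -2670$ ($w = 4 - \left(1943 + \left(\left(561 + 170\right) + 0\right)\right) = 4 - \left(1943 + \left(731 + 0\right)\right) = 4 - \left(1943 + 731\right) = 4 - 2674 = -2670$)
$\sqrt{w - 2675} = \sqrt{-2670 - 2675} = \sqrt{-5345} = i \sqrt{5345}$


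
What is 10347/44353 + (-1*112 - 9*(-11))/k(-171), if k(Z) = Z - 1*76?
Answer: 240946/842707 ≈ 0.28592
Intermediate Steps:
k(Z) = -76 + Z (k(Z) = Z - 76 = -76 + Z)
10347/44353 + (-1*112 - 9*(-11))/k(-171) = 10347/44353 + (-1*112 - 9*(-11))/(-76 - 171) = 10347*(1/44353) + (-112 + 99)/(-247) = 10347/44353 - 13*(-1/247) = 10347/44353 + 1/19 = 240946/842707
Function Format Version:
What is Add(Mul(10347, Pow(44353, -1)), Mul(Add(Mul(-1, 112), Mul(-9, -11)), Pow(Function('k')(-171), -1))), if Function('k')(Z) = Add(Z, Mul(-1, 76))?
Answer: Rational(240946, 842707) ≈ 0.28592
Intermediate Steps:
Function('k')(Z) = Add(-76, Z) (Function('k')(Z) = Add(Z, -76) = Add(-76, Z))
Add(Mul(10347, Pow(44353, -1)), Mul(Add(Mul(-1, 112), Mul(-9, -11)), Pow(Function('k')(-171), -1))) = Add(Mul(10347, Pow(44353, -1)), Mul(Add(Mul(-1, 112), Mul(-9, -11)), Pow(Add(-76, -171), -1))) = Add(Mul(10347, Rational(1, 44353)), Mul(Add(-112, 99), Pow(-247, -1))) = Add(Rational(10347, 44353), Mul(-13, Rational(-1, 247))) = Add(Rational(10347, 44353), Rational(1, 19)) = Rational(240946, 842707)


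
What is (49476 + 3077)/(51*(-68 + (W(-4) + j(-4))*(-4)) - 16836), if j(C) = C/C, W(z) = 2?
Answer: -52553/20916 ≈ -2.5126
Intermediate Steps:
j(C) = 1
(49476 + 3077)/(51*(-68 + (W(-4) + j(-4))*(-4)) - 16836) = (49476 + 3077)/(51*(-68 + (2 + 1)*(-4)) - 16836) = 52553/(51*(-68 + 3*(-4)) - 16836) = 52553/(51*(-68 - 12) - 16836) = 52553/(51*(-80) - 16836) = 52553/(-4080 - 16836) = 52553/(-20916) = 52553*(-1/20916) = -52553/20916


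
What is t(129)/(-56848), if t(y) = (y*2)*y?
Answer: -16641/28424 ≈ -0.58546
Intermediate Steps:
t(y) = 2*y**2 (t(y) = (2*y)*y = 2*y**2)
t(129)/(-56848) = (2*129**2)/(-56848) = (2*16641)*(-1/56848) = 33282*(-1/56848) = -16641/28424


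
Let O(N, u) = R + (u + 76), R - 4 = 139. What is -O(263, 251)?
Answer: -470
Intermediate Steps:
R = 143 (R = 4 + 139 = 143)
O(N, u) = 219 + u (O(N, u) = 143 + (u + 76) = 143 + (76 + u) = 219 + u)
-O(263, 251) = -(219 + 251) = -1*470 = -470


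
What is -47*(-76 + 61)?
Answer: 705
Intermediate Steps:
-47*(-76 + 61) = -47*(-15) = 705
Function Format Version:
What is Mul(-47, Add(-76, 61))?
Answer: 705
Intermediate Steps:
Mul(-47, Add(-76, 61)) = Mul(-47, -15) = 705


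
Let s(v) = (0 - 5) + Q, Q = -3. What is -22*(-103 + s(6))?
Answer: 2442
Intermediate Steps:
s(v) = -8 (s(v) = (0 - 5) - 3 = -5 - 3 = -8)
-22*(-103 + s(6)) = -22*(-103 - 8) = -22*(-111) = 2442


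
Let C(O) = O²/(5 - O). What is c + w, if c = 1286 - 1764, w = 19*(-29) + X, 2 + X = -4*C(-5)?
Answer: -1041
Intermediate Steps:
C(O) = O²/(5 - O)
X = -12 (X = -2 - (-4)*(-5)²/(-5 - 5) = -2 - (-4)*25/(-10) = -2 - (-4)*25*(-1)/10 = -2 - 4*5/2 = -2 - 10 = -12)
w = -563 (w = 19*(-29) - 12 = -551 - 12 = -563)
c = -478
c + w = -478 - 563 = -1041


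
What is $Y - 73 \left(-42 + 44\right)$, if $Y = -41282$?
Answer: $-41428$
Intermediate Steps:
$Y - 73 \left(-42 + 44\right) = -41282 - 73 \left(-42 + 44\right) = -41282 - 73 \cdot 2 = -41282 - 146 = -41428$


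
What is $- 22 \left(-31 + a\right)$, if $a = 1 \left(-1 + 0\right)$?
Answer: $704$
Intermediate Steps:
$a = -1$ ($a = 1 \left(-1\right) = -1$)
$- 22 \left(-31 + a\right) = - 22 \left(-31 - 1\right) = \left(-22\right) \left(-32\right) = 704$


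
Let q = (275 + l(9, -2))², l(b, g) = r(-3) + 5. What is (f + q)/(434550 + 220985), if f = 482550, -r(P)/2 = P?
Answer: 564346/655535 ≈ 0.86089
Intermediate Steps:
r(P) = -2*P
l(b, g) = 11 (l(b, g) = -2*(-3) + 5 = 6 + 5 = 11)
q = 81796 (q = (275 + 11)² = 286² = 81796)
(f + q)/(434550 + 220985) = (482550 + 81796)/(434550 + 220985) = 564346/655535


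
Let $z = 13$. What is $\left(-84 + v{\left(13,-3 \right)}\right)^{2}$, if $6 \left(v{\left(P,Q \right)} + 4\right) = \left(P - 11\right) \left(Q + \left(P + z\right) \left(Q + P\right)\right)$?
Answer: $\frac{49}{9} \approx 5.4444$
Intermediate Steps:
$v{\left(P,Q \right)} = -4 + \frac{\left(-11 + P\right) \left(Q + \left(13 + P\right) \left(P + Q\right)\right)}{6}$ ($v{\left(P,Q \right)} = -4 + \frac{\left(P - 11\right) \left(Q + \left(P + 13\right) \left(Q + P\right)\right)}{6} = -4 + \frac{\left(-11 + P\right) \left(Q + \left(13 + P\right) \left(P + Q\right)\right)}{6}$)
$\left(-84 + v{\left(13,-3 \right)}\right)^{2} = \left(-84 + \left(-4 - \frac{1859}{6} - -77 + \frac{13^{2}}{3} + \frac{13^{3}}{6} + \frac{1}{2} \cdot 13 \left(-3\right) + \frac{1}{6} \left(-3\right) 13^{2}\right)\right)^{2} = \left(-84 + \left(-4 - \frac{1859}{6} + 77 + \frac{1}{3} \cdot 169 + \frac{1}{6} \cdot 2197 - \frac{39}{2} + \frac{1}{6} \left(-3\right) 169\right)\right)^{2} = \left(-84 - - \frac{245}{3}\right)^{2} = \left(-84 + \frac{245}{3}\right)^{2} = \left(- \frac{7}{3}\right)^{2} = \frac{49}{9}$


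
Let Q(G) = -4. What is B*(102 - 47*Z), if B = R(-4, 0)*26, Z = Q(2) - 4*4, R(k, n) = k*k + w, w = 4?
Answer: 541840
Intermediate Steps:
R(k, n) = 4 + k² (R(k, n) = k*k + 4 = k² + 4 = 4 + k²)
Z = -20 (Z = -4 - 4*4 = -4 - 16 = -20)
B = 520 (B = (4 + (-4)²)*26 = (4 + 16)*26 = 20*26 = 520)
B*(102 - 47*Z) = 520*(102 - 47*(-20)) = 520*(102 + 940) = 520*1042 = 541840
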